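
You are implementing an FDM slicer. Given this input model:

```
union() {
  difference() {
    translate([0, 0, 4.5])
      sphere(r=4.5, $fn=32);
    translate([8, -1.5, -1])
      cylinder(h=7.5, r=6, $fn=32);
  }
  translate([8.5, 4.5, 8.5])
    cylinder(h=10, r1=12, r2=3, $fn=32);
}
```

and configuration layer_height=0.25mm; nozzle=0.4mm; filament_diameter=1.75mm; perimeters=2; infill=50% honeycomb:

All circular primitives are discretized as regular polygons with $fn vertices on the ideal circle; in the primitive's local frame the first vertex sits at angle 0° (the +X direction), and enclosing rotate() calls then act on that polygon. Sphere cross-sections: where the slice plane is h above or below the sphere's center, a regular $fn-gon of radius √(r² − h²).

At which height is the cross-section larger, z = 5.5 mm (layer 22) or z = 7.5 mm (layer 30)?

Layer 22 (z = 5.5): the r=4.5 sphere contributes a regular 32-gon of circumradius √(4.5²−1²) = 4.387 (area = (32/2)·4.387²·sin(360°/32) = 60.09 mm²); the cylinder at (8, -1.5): section is a regular 32-gon, circumradius r=6 (area = (32/2)·6.000²·sin(360°/32) = 112.37 mm²); Subtracting the remaining from the first: starting from the r=4.5 sphere (60.09 mm²), the r=6 cylinder at (8, -1.5) partially overlaps it — only the 9.51 mm² overlap (of its 112.37 mm²) is removed, clipping the outline — area = 50.58 mm²; the cone at (8.5, 4.5) does not reach this height (z outside [8.5, 18.5]); Taking the union: only the result so far is present, so the union is just that shape — area = 50.58 mm². So its area = 50.58 mm². Layer 30 (z = 7.5): the sphere: section is a regular 32-gon, circumradius = √(r²−h²) = √(4.5²−3²) = 3.354 (area = (32/2)·3.354²·sin(360°/32) = 35.12 mm²); the cylinder at (8, -1.5) is absent (z outside [-1, 6.5]); After the difference (first − rest): none of the subtracted shapes is present at this height, so the r=4.5 sphere is unchanged — area = 35.12 mm²; the cone at (8.5, 4.5) is absent (z outside [8.5, 18.5]); Taking the union: only the result so far is present, so the union is just that shape — area = 35.12 mm². So its area = 35.12 mm². Layer 22 is larger (50.58 vs 35.12 mm²).

layer 22 (z = 5.5 mm)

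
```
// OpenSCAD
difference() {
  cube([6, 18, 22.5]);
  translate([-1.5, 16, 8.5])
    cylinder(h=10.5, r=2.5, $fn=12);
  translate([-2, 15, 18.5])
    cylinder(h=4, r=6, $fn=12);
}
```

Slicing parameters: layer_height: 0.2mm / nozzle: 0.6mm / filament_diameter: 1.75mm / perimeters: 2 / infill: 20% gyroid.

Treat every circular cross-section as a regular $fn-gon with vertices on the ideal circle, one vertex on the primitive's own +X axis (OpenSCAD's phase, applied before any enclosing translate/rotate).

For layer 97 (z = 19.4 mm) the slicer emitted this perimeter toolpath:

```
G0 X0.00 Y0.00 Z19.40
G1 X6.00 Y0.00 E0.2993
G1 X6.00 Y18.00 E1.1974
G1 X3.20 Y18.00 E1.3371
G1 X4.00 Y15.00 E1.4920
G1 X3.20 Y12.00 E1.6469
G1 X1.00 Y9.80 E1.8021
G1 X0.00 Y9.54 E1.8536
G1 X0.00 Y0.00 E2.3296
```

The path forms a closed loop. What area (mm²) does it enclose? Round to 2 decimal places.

81.65 mm²

Apply the shoelace formula to the sequence of (X, Y) vertices; enclosed area = 81.65 mm².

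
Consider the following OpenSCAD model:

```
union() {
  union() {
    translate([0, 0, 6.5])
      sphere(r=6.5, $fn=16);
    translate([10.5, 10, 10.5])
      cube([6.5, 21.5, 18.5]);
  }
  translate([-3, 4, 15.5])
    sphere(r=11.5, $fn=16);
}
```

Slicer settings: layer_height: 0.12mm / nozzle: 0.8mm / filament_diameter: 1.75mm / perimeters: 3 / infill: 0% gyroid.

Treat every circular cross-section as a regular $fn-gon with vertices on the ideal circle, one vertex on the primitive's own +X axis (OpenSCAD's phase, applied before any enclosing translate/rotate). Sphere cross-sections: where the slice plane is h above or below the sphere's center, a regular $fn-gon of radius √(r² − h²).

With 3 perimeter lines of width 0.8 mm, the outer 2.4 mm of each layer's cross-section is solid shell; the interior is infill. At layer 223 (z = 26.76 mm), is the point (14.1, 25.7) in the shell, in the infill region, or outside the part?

infill

At z = 26.76 mm: the sphere is absent (|z−center|=20.260 > r=6.5); the cube at (10.5, 10) is present — its section is the full 6.5×21.5 rectangle; Taking the union: only the 6.5×21.5 cube at (10.5, 10) is present, so the union is just that shape — 1 connected region; the sphere at (-3, 4): section is a regular 16-gon, circumradius = √(r²−h²) = √(11.5²−11.26²) = 2.337; Combining (union): the 2 present regions are separate (no shared area or edge), so areas and boundary lengths simply add and each stays a separate island — 2 connected regions. Overall, the cross-section has 2 separate islands. The nearest boundary edge runs (17.00, 31.50)→(17.00, 10.00); distance from the point to it = 2.90 mm. (Shell/infill is judged within the island containing the point — the largest one.) The point is inside the cross-section and 2.90 mm from the nearest boundary — more than the 2.4 mm shell width (3 × 0.8), so it's in the infill interior.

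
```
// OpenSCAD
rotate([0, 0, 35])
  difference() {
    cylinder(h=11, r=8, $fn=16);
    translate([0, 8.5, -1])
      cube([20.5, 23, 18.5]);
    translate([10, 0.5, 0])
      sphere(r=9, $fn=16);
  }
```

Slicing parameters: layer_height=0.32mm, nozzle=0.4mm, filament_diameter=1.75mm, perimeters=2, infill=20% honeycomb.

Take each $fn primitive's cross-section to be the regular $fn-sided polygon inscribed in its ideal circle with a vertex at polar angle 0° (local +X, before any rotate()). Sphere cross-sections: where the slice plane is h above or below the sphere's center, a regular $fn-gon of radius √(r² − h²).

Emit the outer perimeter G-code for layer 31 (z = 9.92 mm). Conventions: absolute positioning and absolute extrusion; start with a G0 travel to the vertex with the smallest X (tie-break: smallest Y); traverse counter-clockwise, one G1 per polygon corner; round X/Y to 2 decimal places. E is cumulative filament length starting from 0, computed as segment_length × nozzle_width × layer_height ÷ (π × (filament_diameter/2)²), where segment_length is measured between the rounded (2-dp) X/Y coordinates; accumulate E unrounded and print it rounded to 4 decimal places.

At z = 9.92 mm: the r=8 cylinder gives a regular 16-gon of circumradius 8 (constant along its height); the 20.5×23 cube at (0, 8.5) contributes its full rectangle; the sphere at (10, 0.5) is absent (|z−center|=9.920 > r=9); Taking the first minus the rest: starting from the r=8 cylinder, the 20.5×23 cube at (0, 8.5) misses the remaining region (no effect) — 1 connected region; (whole slice rotated 35° about Z — lengths, areas and connectivity unchanged). The outline is a single polygon with 16 vertices. Extrusion per mm of travel: 0.4 × 0.32 / (π × 0.875²) = 0.053216. Accumulating E over each segment gives final E = 2.6580.

G0 X-7.88 Y1.39 Z9.92
G1 X-7.81 Y-1.73 E0.1661
G1 X-6.55 Y-4.59 E0.3324
G1 X-4.30 Y-6.75 E0.4984
G1 X-1.39 Y-7.88 E0.6645
G1 X1.73 Y-7.81 E0.8306
G1 X4.59 Y-6.55 E0.9969
G1 X6.75 Y-4.30 E1.1629
G1 X7.88 Y-1.39 E1.3290
G1 X7.81 Y1.73 E1.4951
G1 X6.55 Y4.59 E1.6614
G1 X4.30 Y6.75 E1.8274
G1 X1.39 Y7.88 E1.9935
G1 X-1.73 Y7.81 E2.1596
G1 X-4.59 Y6.55 E2.3259
G1 X-6.75 Y4.30 E2.4919
G1 X-7.88 Y1.39 E2.6580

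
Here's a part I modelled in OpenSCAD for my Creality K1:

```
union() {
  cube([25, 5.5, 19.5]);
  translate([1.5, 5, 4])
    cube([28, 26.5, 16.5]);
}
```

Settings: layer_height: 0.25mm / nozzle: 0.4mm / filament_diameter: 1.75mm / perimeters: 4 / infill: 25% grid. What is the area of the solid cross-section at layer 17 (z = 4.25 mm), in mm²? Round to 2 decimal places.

867.75 mm²

At z = 4.25 mm: the 25×5.5 cube contributes its full rectangle (area 137.50 mm²); the cube at (1.5, 5) (footprint 28×26.5) is included at this height (area 742.00 mm²); Combining (union): the regions partially overlap — summed areas 879.50 mm² minus the doubly-counted overlap 11.75 mm² gives 867.75 mm² — area = 867.75 mm². Overall, the cross-section is a single solid region. Net area = 867.75 mm².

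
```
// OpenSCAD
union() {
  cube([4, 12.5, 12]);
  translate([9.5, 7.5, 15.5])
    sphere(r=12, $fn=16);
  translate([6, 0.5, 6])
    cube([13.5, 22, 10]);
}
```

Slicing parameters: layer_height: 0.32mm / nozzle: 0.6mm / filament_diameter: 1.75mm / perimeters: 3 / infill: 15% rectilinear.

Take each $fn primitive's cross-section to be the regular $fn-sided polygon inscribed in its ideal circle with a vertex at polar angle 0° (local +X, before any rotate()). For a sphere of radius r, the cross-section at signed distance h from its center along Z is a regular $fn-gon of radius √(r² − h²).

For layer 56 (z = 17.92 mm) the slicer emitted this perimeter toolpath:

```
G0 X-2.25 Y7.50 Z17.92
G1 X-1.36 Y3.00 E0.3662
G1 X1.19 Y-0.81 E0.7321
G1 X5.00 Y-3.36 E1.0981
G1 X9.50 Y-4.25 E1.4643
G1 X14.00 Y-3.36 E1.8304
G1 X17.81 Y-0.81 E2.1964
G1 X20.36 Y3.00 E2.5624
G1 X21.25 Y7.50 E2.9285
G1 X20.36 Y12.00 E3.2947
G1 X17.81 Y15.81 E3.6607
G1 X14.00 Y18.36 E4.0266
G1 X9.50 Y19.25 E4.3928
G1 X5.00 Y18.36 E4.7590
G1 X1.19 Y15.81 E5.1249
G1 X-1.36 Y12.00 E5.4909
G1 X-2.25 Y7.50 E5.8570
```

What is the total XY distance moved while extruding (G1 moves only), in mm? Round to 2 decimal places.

73.37 mm

Sum the Euclidean lengths of each G1 segment: total = 73.37 mm.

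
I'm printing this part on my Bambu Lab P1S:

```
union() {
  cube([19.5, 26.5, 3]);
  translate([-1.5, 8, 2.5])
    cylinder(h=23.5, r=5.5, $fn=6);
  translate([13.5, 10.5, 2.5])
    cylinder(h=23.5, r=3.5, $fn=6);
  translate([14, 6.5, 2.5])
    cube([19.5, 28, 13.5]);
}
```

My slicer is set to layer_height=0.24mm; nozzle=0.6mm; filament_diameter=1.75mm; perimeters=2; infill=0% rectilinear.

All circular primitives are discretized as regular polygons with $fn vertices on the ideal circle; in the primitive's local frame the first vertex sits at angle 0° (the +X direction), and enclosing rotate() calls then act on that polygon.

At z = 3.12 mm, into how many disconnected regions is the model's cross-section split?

2

At z = 3.12 mm: the cube is not intersected at this z (z outside [0, 3]); the cylinder at (-1.5, 8): section is a regular 6-gon, circumradius r=5.5; the cylinder at (13.5, 10.5): section is a regular 6-gon, circumradius r=3.5; the cube at (14, 6.5) is present — its section is the full 19.5×28 rectangle; Taking the union: the regions partially overlap (shared area 12.88 mm²), so overlapping operands fuse into one piece — 2 connected regions. The result has 2 disconnected regions.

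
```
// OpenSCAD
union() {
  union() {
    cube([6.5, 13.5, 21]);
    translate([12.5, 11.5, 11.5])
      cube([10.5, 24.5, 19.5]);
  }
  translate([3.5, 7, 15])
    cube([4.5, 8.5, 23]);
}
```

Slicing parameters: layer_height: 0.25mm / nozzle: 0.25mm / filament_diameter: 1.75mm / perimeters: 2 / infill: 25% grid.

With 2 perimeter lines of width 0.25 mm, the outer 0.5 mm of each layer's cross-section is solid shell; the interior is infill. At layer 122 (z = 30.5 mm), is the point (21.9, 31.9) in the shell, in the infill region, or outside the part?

infill

At z = 30.5 mm: the cube is not intersected at this z (z outside [0, 21]); the cube at (12.5, 11.5) is present — its section is the full 10.5×24.5 rectangle; Merging all regions: only the 10.5×24.5 cube at (12.5, 11.5) is present, so the union is just that shape — 1 connected region; the cube at (3.5, 7) is present — its section is the full 4.5×8.5 rectangle; Combining (union): the 2 present regions are separate (no shared area or edge), so areas and boundary lengths simply add and each stays a separate island — 2 connected regions. Overall, the cross-section has 2 separate islands. The nearest boundary edge runs (23.00, 36.00)→(23.00, 11.50); distance from the point to it = 1.10 mm. (Shell/infill is judged within the island containing the point — the largest one.) The point is inside the cross-section and 1.10 mm from the nearest boundary — more than the 0.5 mm shell width (2 × 0.25), so it's in the infill interior.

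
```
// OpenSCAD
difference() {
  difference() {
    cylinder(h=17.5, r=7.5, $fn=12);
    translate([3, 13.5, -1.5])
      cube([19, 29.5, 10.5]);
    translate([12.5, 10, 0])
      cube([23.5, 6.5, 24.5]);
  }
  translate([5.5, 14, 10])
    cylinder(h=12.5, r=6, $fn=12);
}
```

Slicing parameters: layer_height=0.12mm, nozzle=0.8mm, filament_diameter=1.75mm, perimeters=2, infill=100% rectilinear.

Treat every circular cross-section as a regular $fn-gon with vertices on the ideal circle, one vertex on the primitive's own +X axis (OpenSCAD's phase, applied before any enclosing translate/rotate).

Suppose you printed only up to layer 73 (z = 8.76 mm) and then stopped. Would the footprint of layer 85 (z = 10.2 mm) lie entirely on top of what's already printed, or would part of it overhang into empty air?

entirely on top

Compare the two slices. At z = 8.76: the r=7.5 cylinder contributes a regular 12-gon of circumradius 7.5 (area = (12/2)·7.500²·sin(360°/12) = 168.75 mm²); the 19×29.5 cube at (3, 13.5) contributes its full rectangle (area 560.50 mm²); the cube at (12.5, 10) is present — its section is the full 23.5×6.5 rectangle (area 152.75 mm²); Subtracting the remaining from the first: starting from the r=7.5 cylinder (168.75 mm²), the 19×29.5 cube at (3, 13.5) misses the remaining region (no effect); the 23.5×6.5 cube at (12.5, 10) misses the remaining region (no effect) — area = 168.75 mm²; the cylinder at (5.5, 14) does not reach this height (z outside [10, 22.5]); Taking the first minus the rest: none of the subtracted shapes is present at this height, so that combined region is unchanged — area = 168.75 mm². At z = 10.2: the r=7.5 cylinder gives a regular 12-gon of circumradius 7.5 (constant along its height) (area = (12/2)·7.500²·sin(360°/12) = 168.75 mm²); the cube at (3, 13.5) is not intersected at this z (z outside [-1.5, 9]); the cube at (12.5, 10) (footprint 23.5×6.5) is included at this height (area 152.75 mm²); Taking the first minus the rest: starting from the r=7.5 cylinder (168.75 mm²), the 23.5×6.5 cube at (12.5, 10) misses the remaining region (no effect) — area = 168.75 mm²; the r=6 cylinder at (5.5, 14) contributes a regular 12-gon of circumradius 6 (area = (12/2)·6.000²·sin(360°/12) = 108.00 mm²); After the difference (first − rest): starting from the result so far (168.75 mm²), the r=6 cylinder at (5.5, 14) misses the remaining region (no effect) — area = 168.75 mm². Checking containment: the cross-section at z = 10.2 is a subset of the cross-section at z = 8.76.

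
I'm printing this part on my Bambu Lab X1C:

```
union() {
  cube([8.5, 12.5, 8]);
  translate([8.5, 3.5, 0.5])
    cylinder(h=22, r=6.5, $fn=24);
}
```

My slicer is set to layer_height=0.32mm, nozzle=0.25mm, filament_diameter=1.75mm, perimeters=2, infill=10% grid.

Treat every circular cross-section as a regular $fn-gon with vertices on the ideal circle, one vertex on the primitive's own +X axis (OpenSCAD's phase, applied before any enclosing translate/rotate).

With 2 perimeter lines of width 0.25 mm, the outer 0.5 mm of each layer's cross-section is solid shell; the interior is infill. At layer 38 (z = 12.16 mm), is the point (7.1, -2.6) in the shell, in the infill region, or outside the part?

shell

At z = 12.16 mm: the cube does not reach this height (z outside [0, 8]); the cylinder at (8.5, 3.5): section is a regular 24-gon, circumradius r=6.5; Combining (union): only the r=6.5 cylinder at (8.5, 3.5) is present, so the union is just that shape — 1 connected region. Overall, the cross-section is a single solid region. The nearest boundary edge runs (6.82, -2.78)→(8.50, -3.00); distance from the point to it = 0.21 mm. The point is inside the cross-section, 0.21 mm from the nearest boundary — within the 0.5 mm shell band (2 × 0.25).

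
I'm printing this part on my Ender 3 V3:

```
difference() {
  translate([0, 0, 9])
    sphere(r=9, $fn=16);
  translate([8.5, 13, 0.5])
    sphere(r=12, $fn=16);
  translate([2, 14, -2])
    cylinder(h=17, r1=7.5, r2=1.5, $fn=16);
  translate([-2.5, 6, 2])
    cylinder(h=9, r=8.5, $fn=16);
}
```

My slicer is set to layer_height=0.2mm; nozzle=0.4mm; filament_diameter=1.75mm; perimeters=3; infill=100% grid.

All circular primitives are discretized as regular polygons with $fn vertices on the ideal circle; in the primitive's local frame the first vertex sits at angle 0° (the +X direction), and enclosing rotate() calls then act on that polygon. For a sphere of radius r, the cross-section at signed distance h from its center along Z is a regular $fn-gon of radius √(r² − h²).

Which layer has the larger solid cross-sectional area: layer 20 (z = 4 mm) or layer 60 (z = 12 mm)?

Layer 20 (z = 4): the r=9 sphere slices to a regular 16-gon of circumradius 7.483 (√(r²−h²) with h=5 from center) (area = (16/2)·7.483²·sin(360°/16) = 171.44 mm²); the r=12 sphere at (8.5, 13) contributes a regular 16-gon of circumradius √(12²−3.5²) = 11.478 (area = (16/2)·11.478²·sin(360°/16) = 403.35 mm²); the cone at (2, 14): at t=0.353 of its height the radius interpolates to r₁+(r₂−r₁)t = 5.382, giving a regular 16-gon of that circumradius (area = (16/2)·5.382²·sin(360°/16) = 88.69 mm²); the r=8.5 cylinder at (-2.5, 6) gives a regular 16-gon of circumradius 8.5 (constant along its height) (area = (16/2)·8.500²·sin(360°/16) = 221.19 mm²); Taking the first minus the rest: starting from the r=9 sphere (171.44 mm²), the r=12 sphere at (8.5, 13) partially overlaps it — only the 21.89 mm² overlap (of its 403.35 mm²) is removed, clipping the outline; the cone at (2, 14) misses the remaining region (no effect); the r=8.5 cylinder at (-2.5, 6) partially overlaps it — only the 76.48 mm² overlap (of its 221.19 mm²) is removed, clipping the outline — area = 73.07 mm². So its area = 73.07 mm². Layer 60 (z = 12): the r=9 sphere slices to a regular 16-gon of circumradius 8.485 (√(r²−h²) with h=3 from center) (area = (16/2)·8.485²·sin(360°/16) = 220.43 mm²); the sphere at (8.5, 13): section is a regular 16-gon, circumradius = √(r²−h²) = √(12²−11.5²) = 3.428 (area = (16/2)·3.428²·sin(360°/16) = 35.97 mm²); the cone at (2, 14) (r1=7.5→r2=1.5) has section circumradius 2.559 here — a regular 16-gon (area = (16/2)·2.559²·sin(360°/16) = 20.05 mm²); the cylinder at (-2.5, 6) is absent (z outside [2, 11]); Subtracting the remaining from the first: starting from the r=9 sphere (220.43 mm²), the r=12 sphere at (8.5, 13) misses the remaining region (no effect); the cone at (2, 14) misses the remaining region (no effect) — area = 220.43 mm². So its area = 220.43 mm². Layer 60 is larger (220.43 vs 73.07 mm²).

layer 60 (z = 12 mm)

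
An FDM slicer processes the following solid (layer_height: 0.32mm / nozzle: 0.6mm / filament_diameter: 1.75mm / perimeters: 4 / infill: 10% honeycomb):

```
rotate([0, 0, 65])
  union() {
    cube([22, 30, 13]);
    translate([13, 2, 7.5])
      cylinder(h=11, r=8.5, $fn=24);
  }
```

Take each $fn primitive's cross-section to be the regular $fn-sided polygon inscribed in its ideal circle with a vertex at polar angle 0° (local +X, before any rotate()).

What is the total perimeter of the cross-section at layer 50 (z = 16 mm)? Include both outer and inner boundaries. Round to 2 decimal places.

At z = 16 mm: the cube is not intersected at this z (z outside [0, 13]); the r=8.5 cylinder at (13, 2) contributes a regular 24-gon of circumradius 8.5 (perimeter = 2·24·8.500·sin(180°/24) = 53.25 mm); Combining (union): only the r=8.5 cylinder at (13, 2) is present, so the union is just that shape — boundary = 53.25 mm; (rotated 65° about Z; rotation is an isometry so areas/perimeters/island counts are preserved). Overall, the cross-section is a single solid region. Total boundary length (outer) = 53.25 mm.

53.25 mm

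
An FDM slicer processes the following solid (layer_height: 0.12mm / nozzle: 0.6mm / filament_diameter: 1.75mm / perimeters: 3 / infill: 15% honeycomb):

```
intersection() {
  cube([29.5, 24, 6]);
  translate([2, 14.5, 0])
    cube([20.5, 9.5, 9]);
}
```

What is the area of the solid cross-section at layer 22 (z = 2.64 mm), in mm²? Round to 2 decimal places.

At z = 2.64 mm: the cube (footprint 29.5×24) is included at this height (area 708.00 mm²); the 20.5×9.5 cube at (2, 14.5) contributes its full rectangle (area 194.75 mm²); After intersecting: the 20.5×9.5 cube at (2, 14.5) lies inside the 29.5×24 cube, so the common part is the 20.5×9.5 cube at (2, 14.5) itself — area = 194.75 mm². Overall, the cross-section is a single solid region. Net area = 194.75 mm².

194.75 mm²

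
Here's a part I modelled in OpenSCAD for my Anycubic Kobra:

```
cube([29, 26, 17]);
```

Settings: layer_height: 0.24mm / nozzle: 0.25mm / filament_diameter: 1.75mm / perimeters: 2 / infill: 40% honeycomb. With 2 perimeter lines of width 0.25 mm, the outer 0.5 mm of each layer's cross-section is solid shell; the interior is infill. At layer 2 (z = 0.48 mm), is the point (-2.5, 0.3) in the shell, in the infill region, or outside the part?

At z = 0.48 mm: the cube (footprint 29×26) is included at this height. Overall, the cross-section is a single solid region. The nearest boundary edge runs (0.00, 26.00)→(0.00, 0.00); distance from the point to it = 2.50 mm. The point is not inside any of the regions above, so it lies outside the cross-section (2.50 mm from the nearest boundary).

outside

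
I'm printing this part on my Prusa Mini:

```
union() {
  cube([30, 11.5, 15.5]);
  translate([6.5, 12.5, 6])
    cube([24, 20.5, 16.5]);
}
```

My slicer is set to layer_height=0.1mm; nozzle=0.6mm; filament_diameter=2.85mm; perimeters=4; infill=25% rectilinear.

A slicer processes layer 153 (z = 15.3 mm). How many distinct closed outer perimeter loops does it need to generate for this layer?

At z = 15.3 mm: the cube is present — its section is the full 30×11.5 rectangle; the cube at (6.5, 12.5) is present — its section is the full 24×20.5 rectangle; Combining (union): the 2 present regions are separate (no shared area or edge), so areas and boundary lengths simply add and each stays a separate island — 2 connected regions. The result has 2 disconnected regions.

2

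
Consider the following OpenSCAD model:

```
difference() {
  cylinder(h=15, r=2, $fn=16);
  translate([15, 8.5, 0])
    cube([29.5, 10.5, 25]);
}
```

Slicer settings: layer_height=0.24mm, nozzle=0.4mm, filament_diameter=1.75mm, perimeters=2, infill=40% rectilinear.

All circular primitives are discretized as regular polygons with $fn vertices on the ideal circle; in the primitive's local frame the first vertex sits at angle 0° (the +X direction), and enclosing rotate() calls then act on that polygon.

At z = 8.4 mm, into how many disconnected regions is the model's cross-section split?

1

At z = 8.4 mm: the r=2 cylinder contributes a regular 16-gon of circumradius 2; the cube at (15, 8.5) is present — its section is the full 29.5×10.5 rectangle; Taking the first minus the rest: starting from the r=2 cylinder, the 29.5×10.5 cube at (15, 8.5) misses the remaining region (no effect) — 1 connected region. The result has 1 disconnected region.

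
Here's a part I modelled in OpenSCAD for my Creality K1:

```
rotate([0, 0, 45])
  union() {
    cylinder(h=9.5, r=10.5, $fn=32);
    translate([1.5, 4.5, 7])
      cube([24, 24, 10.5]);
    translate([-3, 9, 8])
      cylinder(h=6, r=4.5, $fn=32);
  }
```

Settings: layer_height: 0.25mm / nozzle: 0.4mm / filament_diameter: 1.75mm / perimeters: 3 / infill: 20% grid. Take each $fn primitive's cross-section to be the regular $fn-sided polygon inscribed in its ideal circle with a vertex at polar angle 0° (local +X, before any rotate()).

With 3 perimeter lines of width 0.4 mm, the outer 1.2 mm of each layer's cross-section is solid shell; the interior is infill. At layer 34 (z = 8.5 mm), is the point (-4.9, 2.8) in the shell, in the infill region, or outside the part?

At z = 8.5 mm: the r=10.5 cylinder gives a regular 32-gon of circumradius 10.5 (constant along its height); the cube at (1.5, 4.5) (footprint 24×24) is included at this height; the cylinder at (-3, 9): section is a regular 32-gon, circumradius r=4.5; Taking the union: the regions partially overlap (shared area 68.96 mm²), so overlapping operands fuse into one piece — 1 connected region; (whole slice rotated 45° about Z — lengths, areas and connectivity unchanged). Overall, the cross-section is a single solid region. Undo the 45° rotation: the query point maps to (-1.485, 5.445) in the un-rotated model frame. The nearest boundary edge runs (1.16, 10.72)→(1.26, 10.38); distance from the point to it = 5.64 mm. The point is inside the cross-section and 5.64 mm from the nearest boundary — more than the 1.2 mm shell width (3 × 0.4), so it's in the infill interior.

infill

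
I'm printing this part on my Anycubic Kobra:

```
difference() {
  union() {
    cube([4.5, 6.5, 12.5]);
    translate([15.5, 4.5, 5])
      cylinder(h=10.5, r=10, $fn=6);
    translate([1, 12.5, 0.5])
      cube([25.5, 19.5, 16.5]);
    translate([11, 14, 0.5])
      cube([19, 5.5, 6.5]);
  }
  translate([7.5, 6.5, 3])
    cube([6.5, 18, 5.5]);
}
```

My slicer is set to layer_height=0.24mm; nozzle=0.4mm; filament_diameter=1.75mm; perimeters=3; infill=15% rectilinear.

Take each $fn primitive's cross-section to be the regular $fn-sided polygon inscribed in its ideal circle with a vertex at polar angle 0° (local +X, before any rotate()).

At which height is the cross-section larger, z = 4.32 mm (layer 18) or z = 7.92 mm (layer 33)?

layer 33 (z = 7.92 mm)

Layer 18 (z = 4.32): the cube (footprint 4.5×6.5) is included at this height (area 29.25 mm²); the cylinder at (15.5, 4.5) is not intersected at this z (z outside [5, 15.5]); the 25.5×19.5 cube at (1, 12.5) contributes its full rectangle (area 497.25 mm²); the cube at (11, 14) is present — its section is the full 19×5.5 rectangle (area 104.50 mm²); Combining (union): the regions partially overlap — summed areas 631.00 mm² minus the doubly-counted overlap 85.25 mm² gives 545.75 mm² — area = 545.75 mm²; the cube at (7.5, 6.5) is present — its section is the full 6.5×18 rectangle (area 117.00 mm²); Taking the first minus the rest: starting from that combined region (545.75 mm²), the 6.5×18 cube at (7.5, 6.5) partially overlaps it — only the 78.00 mm² overlap (of its 117.00 mm²) is removed, clipping the outline — area = 467.75 mm². So its area = 467.75 mm². Layer 33 (z = 7.92): the cube is present — its section is the full 4.5×6.5 rectangle (area 29.25 mm²); the cylinder at (15.5, 4.5): section is a regular 6-gon, circumradius r=10 (area = (6/2)·10.000²·sin(360°/6) = 259.81 mm²); the cube at (1, 12.5) (footprint 25.5×19.5) is included at this height (area 497.25 mm²); the cube at (11, 14) does not reach this height (z outside [0.5, 7]); Merging all regions: the regions partially overlap — summed areas 786.31 mm² minus the doubly-counted overlap 6.85 mm² gives 779.45 mm² — area = 779.45 mm²; the 6.5×18 cube at (7.5, 6.5) contributes its full rectangle (area 117.00 mm²); After the difference (first − rest): starting from the result so far (779.45 mm²), the 6.5×18 cube at (7.5, 6.5) partially overlaps it — only the 111.06 mm² overlap (of its 117.00 mm²) is removed, clipping the outline — area = 668.39 mm². So its area = 668.39 mm². Layer 33 is larger (668.39 vs 467.75 mm²).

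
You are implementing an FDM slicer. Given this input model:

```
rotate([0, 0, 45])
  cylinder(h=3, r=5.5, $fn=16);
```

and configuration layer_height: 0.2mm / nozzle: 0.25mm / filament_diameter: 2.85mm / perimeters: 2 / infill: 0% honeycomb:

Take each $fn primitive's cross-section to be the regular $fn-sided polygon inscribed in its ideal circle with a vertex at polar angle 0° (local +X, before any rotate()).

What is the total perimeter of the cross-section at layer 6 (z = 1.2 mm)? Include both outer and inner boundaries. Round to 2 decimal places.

34.34 mm

At z = 1.2 mm: the cylinder: section is a regular 16-gon, circumradius r=5.5 (perimeter = 2·16·5.500·sin(180°/16) = 34.34 mm); (whole slice rotated 45° about Z — lengths, areas and connectivity unchanged). Overall, the cross-section is a single solid region. Total boundary length (outer) = 34.34 mm.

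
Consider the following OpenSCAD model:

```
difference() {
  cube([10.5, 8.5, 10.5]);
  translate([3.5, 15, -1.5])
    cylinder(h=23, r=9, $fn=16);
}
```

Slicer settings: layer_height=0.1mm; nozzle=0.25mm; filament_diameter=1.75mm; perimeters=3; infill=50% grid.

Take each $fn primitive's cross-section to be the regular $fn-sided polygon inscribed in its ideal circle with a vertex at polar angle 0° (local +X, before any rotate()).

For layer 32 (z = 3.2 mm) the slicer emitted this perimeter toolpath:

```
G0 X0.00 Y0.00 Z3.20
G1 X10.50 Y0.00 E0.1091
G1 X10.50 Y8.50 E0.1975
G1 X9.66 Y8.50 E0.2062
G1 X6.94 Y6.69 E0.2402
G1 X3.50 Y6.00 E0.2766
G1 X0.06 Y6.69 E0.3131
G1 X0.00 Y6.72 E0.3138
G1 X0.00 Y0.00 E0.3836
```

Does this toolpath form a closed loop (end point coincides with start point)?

Start point (G0): (0.00, 0.00). End point (last G1): the path returns to the start — closed.

yes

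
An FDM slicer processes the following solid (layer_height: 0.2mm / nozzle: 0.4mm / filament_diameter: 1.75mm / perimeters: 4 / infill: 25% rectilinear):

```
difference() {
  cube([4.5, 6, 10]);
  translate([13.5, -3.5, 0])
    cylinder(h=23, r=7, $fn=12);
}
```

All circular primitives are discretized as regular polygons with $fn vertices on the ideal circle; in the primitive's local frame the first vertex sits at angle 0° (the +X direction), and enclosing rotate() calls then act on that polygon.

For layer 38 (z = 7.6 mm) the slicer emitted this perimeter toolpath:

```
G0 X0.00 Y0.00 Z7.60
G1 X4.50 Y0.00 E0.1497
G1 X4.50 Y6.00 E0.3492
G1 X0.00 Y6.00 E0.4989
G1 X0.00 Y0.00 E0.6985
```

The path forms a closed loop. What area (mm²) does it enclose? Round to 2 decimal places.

Apply the shoelace formula to the sequence of (X, Y) vertices; enclosed area = 27.00 mm².

27.00 mm²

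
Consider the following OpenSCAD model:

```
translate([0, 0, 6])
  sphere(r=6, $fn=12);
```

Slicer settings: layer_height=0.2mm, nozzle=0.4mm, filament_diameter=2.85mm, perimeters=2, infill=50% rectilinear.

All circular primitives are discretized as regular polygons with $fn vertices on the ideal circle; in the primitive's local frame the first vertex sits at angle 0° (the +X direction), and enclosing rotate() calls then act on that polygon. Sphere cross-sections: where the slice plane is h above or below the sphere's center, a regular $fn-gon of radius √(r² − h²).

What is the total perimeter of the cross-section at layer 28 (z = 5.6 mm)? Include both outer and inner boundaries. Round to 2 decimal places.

37.19 mm

At z = 5.6 mm: the r=6 sphere slices to a regular 12-gon of circumradius 5.987 (√(r²−h²) with h=0.4 from center) (perimeter = 2·12·5.987·sin(180°/12) = 37.19 mm). Overall, the cross-section is a single solid region. Total boundary length (outer) = 37.19 mm.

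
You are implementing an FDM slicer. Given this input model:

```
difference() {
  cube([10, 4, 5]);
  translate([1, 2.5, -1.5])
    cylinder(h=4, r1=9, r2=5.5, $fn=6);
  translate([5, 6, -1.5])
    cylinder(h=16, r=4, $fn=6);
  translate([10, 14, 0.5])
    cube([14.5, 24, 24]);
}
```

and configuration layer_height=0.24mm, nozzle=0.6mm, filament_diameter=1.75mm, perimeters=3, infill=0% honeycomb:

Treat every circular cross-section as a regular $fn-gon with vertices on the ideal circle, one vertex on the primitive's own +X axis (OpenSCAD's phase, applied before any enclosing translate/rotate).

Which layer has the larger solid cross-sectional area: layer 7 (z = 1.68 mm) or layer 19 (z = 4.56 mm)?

Layer 7 (z = 1.68): the 10×4 cube contributes its full rectangle (area 40.00 mm²); the cone at (1, 2.5) contributes a regular 6-gon of circumradius 6.218 (interpolated between r1=9 and r2=5.5 at t=0.795) (area = (6/2)·6.218²·sin(360°/6) = 100.43 mm²); the r=4 cylinder at (5, 6) contributes a regular 6-gon of circumradius 4 (area = (6/2)·4.000²·sin(360°/6) = 41.57 mm²); the cube at (10, 14) (footprint 14.5×24) is included at this height (area 348.00 mm²); Taking the first minus the rest: starting from the 10×4 cube (40.00 mm²), the cone at (1, 2.5) partially overlaps it — only the 26.42 mm² overlap (of its 100.43 mm²) is removed, clipping the outline; the r=4 cylinder at (5, 6) partially overlaps it — only the 0.97 mm² overlap (of its 41.57 mm²) is removed, clipping the outline; the 14.5×24 cube at (10, 14) misses the remaining region (no effect) — area = 12.62 mm². So its area = 12.62 mm². Layer 19 (z = 4.56): the cube is present — its section is the full 10×4 rectangle (area 40.00 mm²); the cone at (1, 2.5) does not reach this height (z outside [-1.5, 2.5]); the r=4 cylinder at (5, 6) gives a regular 6-gon of circumradius 4 (constant along its height) (area = (6/2)·4.000²·sin(360°/6) = 41.57 mm²); the cube at (10, 14) (footprint 14.5×24) is included at this height (area 348.00 mm²); Taking the first minus the rest: starting from the 10×4 cube (40.00 mm²), the r=4 cylinder at (5, 6) partially overlaps it — only the 7.09 mm² overlap (of its 41.57 mm²) is removed, clipping the outline; the 14.5×24 cube at (10, 14) misses the remaining region (no effect) — area = 32.91 mm². So its area = 32.91 mm². Layer 19 is larger (32.91 vs 12.62 mm²).

layer 19 (z = 4.56 mm)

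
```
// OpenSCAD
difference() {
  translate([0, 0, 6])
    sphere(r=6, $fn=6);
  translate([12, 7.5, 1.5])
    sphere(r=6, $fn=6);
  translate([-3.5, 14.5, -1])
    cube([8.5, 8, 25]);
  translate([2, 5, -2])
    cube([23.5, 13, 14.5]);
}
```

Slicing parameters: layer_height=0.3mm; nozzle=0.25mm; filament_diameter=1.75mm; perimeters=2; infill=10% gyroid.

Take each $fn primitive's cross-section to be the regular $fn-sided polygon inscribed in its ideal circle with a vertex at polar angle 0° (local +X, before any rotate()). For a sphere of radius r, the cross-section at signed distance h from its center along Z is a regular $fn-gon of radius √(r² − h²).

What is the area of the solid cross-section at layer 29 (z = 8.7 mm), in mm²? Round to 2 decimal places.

At z = 8.7 mm: the sphere: section is a regular 6-gon, circumradius = √(r²−h²) = √(6²−2.7²) = 5.358 (area = (6/2)·5.358²·sin(360°/6) = 74.59 mm²); the sphere at (12, 7.5) is absent (|z−center|=7.200 > r=6); the cube at (-3.5, 14.5) is present — its section is the full 8.5×8 rectangle (area 68.00 mm²); the cube at (2, 5) (footprint 23.5×13) is included at this height (area 305.50 mm²); After the difference (first − rest): starting from the r=6 sphere (74.59 mm²), the 8.5×8 cube at (-3.5, 14.5) misses the remaining region (no effect); the 23.5×13 cube at (2, 5) misses the remaining region (no effect) — area = 74.59 mm². Overall, the cross-section is a single solid region. Net area = 74.59 mm².

74.59 mm²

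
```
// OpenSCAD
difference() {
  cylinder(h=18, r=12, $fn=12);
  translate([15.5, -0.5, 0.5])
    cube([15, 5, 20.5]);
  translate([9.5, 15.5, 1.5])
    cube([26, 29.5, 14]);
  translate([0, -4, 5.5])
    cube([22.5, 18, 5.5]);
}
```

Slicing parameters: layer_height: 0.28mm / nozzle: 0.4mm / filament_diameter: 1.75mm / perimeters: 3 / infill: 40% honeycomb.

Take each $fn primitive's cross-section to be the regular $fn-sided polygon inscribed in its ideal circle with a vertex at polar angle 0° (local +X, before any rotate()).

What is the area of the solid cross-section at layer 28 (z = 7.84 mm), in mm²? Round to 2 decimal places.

At z = 7.84 mm: the r=12 cylinder contributes a regular 12-gon of circumradius 12 (area = (12/2)·12.000²·sin(360°/12) = 432.00 mm²); the 15×5 cube at (15.5, -0.5) contributes its full rectangle (area 75.00 mm²); the cube at (9.5, 15.5) (footprint 26×29.5) is included at this height (area 767.00 mm²); the cube at (0, -4) is present — its section is the full 22.5×18 rectangle (area 405.00 mm²); Subtracting the remaining from the first: starting from the r=12 cylinder (432.00 mm²), the 15×5 cube at (15.5, -0.5) misses the remaining region (no effect); the 26×29.5 cube at (9.5, 15.5) misses the remaining region (no effect); the 22.5×18 cube at (0, -4) partially overlaps it — only the 153.86 mm² overlap (of its 405.00 mm²) is removed, clipping the outline — area = 278.14 mm². Overall, the cross-section is a single solid region. Net area = 278.14 mm².

278.14 mm²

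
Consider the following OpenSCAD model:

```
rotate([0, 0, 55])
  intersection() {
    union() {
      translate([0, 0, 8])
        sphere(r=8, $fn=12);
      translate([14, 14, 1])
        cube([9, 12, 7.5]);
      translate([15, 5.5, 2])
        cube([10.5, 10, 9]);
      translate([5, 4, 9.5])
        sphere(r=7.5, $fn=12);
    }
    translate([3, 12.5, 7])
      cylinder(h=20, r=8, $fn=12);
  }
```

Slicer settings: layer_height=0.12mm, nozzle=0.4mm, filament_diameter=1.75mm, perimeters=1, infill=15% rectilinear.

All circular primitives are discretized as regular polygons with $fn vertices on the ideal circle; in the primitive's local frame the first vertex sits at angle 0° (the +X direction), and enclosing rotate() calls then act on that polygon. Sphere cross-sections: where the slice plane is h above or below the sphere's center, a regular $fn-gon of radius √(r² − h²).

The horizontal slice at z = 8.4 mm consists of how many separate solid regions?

At z = 8.4 mm: the sphere: section is a regular 12-gon, circumradius = √(r²−h²) = √(8²−0.4²) = 7.990; the cube at (14, 14) is present — its section is the full 9×12 rectangle; the cube at (15, 5.5) is present — its section is the full 10.5×10 rectangle; the sphere at (5, 4): section is a regular 12-gon, circumradius = √(r²−h²) = √(7.5²−1.1²) = 7.419; Combining (union): the regions partially overlap (shared area 96.45 mm²), so overlapping operands fuse into one piece — 2 connected regions; the cylinder at (3, 12.5): section is a regular 12-gon, circumradius r=8; Taking the intersection: the r=8 cylinder at (3, 12.5) partially overlaps the result so far; clipping to the common part keeps 55.34 mm² — 1 connected region; (whole slice rotated 55° about Z — lengths, areas and connectivity unchanged). The result has 1 disconnected region.

1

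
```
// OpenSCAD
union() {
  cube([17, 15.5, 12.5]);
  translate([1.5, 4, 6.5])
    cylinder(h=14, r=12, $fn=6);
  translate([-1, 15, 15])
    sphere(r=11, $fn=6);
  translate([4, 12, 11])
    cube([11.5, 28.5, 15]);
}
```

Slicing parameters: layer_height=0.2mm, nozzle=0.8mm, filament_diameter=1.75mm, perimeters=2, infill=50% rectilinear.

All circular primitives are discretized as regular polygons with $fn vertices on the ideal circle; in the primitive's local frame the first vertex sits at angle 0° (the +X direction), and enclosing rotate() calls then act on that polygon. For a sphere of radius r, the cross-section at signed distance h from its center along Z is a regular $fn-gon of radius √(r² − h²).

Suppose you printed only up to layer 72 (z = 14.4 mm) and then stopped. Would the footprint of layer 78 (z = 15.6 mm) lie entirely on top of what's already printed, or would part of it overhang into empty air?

Compare the two slices. At z = 14.4: the cube does not reach this height (z outside [0, 12.5]); the cylinder at (1.5, 4): section is a regular 6-gon, circumradius r=12 (area = (6/2)·12.000²·sin(360°/6) = 374.12 mm²); the r=11 sphere at (-1, 15) contributes a regular 6-gon of circumradius √(11²−0.6²) = 10.984 (area = (6/2)·10.984²·sin(360°/6) = 313.43 mm²); the cube at (4, 12) (footprint 11.5×28.5) is included at this height (area 327.75 mm²); Combining (union): the regions partially overlap — summed areas 1015.30 mm² minus the doubly-counted overlap 165.90 mm² gives 849.40 mm² — area = 849.40 mm². At z = 15.6: the cube is absent (z outside [0, 12.5]); the r=12 cylinder at (1.5, 4) contributes a regular 6-gon of circumradius 12 (area = (6/2)·12.000²·sin(360°/6) = 374.12 mm²); the r=11 sphere at (-1, 15) contributes a regular 6-gon of circumradius √(11²−0.6²) = 10.984 (area = (6/2)·10.984²·sin(360°/6) = 313.43 mm²); the cube at (4, 12) is present — its section is the full 11.5×28.5 rectangle (area 327.75 mm²); Combining (union): the regions partially overlap — summed areas 1015.30 mm² minus the doubly-counted overlap 165.90 mm² gives 849.40 mm² — area = 849.40 mm². Checking containment: the cross-section at z = 15.6 is a subset of the cross-section at z = 14.4.

entirely on top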